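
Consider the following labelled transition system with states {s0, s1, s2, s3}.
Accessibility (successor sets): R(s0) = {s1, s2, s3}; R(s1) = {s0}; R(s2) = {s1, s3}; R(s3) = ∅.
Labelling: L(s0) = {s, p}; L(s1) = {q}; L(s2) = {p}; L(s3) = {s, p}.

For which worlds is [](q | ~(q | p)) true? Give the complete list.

Recall that []ψ holds at a world iff ψ holds at every accessible world, and <>ψ holds iff ψ holds at some accessible world.
Let φ = [](q | ~(q | p)). Evaluate φ at each world:
  s0 (successors {s1, s2, s3}): φ is false.
  s1 (successors {s0}): φ is false.
  s2 (successors {s1, s3}): φ is false.
  s3 (successors ∅): φ is true.
For instance, at s0:
  At s0: [](q | ~(q | p)) requires q | ~(q | p) at every successor {s1, s2, s3}.
    q | ~(q | p) fails at s2, so [](q | ~(q | p)) is false at s0.
Satisfying worlds: {s3}

s3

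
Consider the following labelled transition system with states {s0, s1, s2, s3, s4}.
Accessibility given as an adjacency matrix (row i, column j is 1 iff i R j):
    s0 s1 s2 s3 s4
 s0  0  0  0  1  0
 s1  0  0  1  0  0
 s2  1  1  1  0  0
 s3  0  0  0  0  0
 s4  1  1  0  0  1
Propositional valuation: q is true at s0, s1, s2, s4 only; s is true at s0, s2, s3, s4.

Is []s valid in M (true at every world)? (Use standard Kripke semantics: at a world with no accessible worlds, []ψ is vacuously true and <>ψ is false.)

No

Recall that []ψ holds at a world iff ψ holds at every accessible world, and <>ψ holds iff ψ holds at some accessible world.
Let φ = []s. Evaluate φ at each world:
  s0 (successors {s3}): φ is true.
  s1 (successors {s2}): φ is true.
  s2 (successors {s0, s1, s2}): φ is false.
  s3 (successors ∅): φ is true.
  s4 (successors {s0, s1, s4}): φ is false.
Detail at s2 (counterexample):
  At s2: []s requires s at every successor {s0, s1, s2}.
    s fails at s1, so []s is false at s2.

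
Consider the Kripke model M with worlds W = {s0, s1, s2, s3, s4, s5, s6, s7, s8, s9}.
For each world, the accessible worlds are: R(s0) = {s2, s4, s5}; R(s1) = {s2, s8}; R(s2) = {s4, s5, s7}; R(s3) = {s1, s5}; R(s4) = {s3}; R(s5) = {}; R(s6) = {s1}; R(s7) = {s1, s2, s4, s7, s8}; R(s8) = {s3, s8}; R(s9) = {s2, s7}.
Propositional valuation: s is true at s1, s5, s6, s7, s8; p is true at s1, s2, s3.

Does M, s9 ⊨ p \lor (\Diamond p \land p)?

At s9: p is false, \Diamond p \land p is false, so p \lor (\Diamond p \land p) is false.
  At s9: \Diamond p is true, p is false, so \Diamond p \land p is false.
    At s9: \Diamond p requires p at some successor in {s2, s7}.
      p holds at s2, so \Diamond p is true at s9.

No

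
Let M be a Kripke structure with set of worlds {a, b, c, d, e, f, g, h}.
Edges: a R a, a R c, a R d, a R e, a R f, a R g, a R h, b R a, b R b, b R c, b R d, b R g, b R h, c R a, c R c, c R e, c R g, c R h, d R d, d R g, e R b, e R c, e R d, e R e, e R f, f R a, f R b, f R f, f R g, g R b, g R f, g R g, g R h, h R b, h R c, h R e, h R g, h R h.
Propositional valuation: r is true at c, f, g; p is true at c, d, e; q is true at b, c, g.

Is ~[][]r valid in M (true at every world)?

Let φ = ~[][]r. Evaluate φ at each world:
  a (successors {a, c, d, e, f, g, h}): φ is true.
  b (successors {a, b, c, d, g, h}): φ is true.
  c (successors {a, c, e, g, h}): φ is true.
  d (successors {d, g}): φ is true.
  e (successors {b, c, d, e, f}): φ is true.
  f (successors {a, b, f, g}): φ is true.
  g (successors {b, f, g, h}): φ is true.
  h (successors {b, c, e, g, h}): φ is true.
For instance, at b:
  At b: [][]r is false, so ~[][]r is true.
    At b: [][]r requires []r at every successor {a, b, c, d, g, h}.
      []r fails at a, so [][]r is false at b.

Yes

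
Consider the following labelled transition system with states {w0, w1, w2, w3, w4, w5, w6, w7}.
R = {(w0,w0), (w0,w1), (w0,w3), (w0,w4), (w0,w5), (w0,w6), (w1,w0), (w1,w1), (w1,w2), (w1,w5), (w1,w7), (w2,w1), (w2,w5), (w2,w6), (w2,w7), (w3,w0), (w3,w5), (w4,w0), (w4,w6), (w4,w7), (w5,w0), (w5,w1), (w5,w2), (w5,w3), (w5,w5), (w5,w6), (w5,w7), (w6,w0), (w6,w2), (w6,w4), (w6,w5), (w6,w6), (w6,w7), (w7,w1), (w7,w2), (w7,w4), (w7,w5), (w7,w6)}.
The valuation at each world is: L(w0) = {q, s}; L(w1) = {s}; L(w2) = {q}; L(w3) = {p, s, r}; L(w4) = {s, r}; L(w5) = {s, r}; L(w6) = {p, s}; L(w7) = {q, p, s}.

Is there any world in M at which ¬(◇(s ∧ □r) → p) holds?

Let φ = ¬(◇(s ∧ □r) → p). Evaluate φ at each world:
  w0 (successors {w0, w1, w3, w4, w5, w6}): φ is false.
  w1 (successors {w0, w1, w2, w5, w7}): φ is false.
  w2 (successors {w1, w5, w6, w7}): φ is false.
  w3 (successors {w0, w5}): φ is false.
  w4 (successors {w0, w6, w7}): φ is false.
  w5 (successors {w0, w1, w2, w3, w5, w6, w7}): φ is false.
  w6 (successors {w0, w2, w4, w5, w6, w7}): φ is false.
  w7 (successors {w1, w2, w4, w5, w6}): φ is false.
For instance, at w0:
  At w0: ◇(s ∧ □r) → p is true, so ¬(◇(s ∧ □r) → p) is false.
    At w0: ◇(s ∧ □r) is false, p is false, so ◇(s ∧ □r) → p is true.
      At w0: ◇(s ∧ □r) requires s ∧ □r at some successor in {w0, w1, w3, w4, w5, w6}.
        At w0: s ∧ □r is false.
        At w1: s ∧ □r is false.
        At w3: s ∧ □r is false.
        At w4: s ∧ □r is false.
        At w5: s ∧ □r is false.
        At w6: s ∧ □r is false.
      So ◇(s ∧ □r) is false at w0.

No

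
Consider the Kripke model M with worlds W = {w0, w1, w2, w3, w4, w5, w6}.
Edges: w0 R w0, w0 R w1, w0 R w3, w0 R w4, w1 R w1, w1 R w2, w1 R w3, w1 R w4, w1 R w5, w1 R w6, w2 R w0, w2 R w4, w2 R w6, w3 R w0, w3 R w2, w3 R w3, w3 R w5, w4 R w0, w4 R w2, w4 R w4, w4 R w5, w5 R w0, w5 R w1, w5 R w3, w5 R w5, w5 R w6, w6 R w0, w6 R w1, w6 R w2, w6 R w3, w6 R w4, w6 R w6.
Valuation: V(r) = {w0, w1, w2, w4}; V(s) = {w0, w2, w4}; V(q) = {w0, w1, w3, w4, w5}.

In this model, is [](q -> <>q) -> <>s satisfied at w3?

Yes

At w3: [](q -> <>q) is true, <>s is true, so [](q -> <>q) -> <>s is true.
  At w3: [](q -> <>q) requires q -> <>q at every successor {w0, w2, w3, w5}.
    At w0: q -> <>q is true.
    At w2: q -> <>q is true.
    At w3: q -> <>q is true.
    At w5: q -> <>q is true.
  So [](q -> <>q) is true at w3.
  At w3: <>s requires s at some successor in {w0, w2, w3, w5}.
    s holds at w0, so <>s is true at w3.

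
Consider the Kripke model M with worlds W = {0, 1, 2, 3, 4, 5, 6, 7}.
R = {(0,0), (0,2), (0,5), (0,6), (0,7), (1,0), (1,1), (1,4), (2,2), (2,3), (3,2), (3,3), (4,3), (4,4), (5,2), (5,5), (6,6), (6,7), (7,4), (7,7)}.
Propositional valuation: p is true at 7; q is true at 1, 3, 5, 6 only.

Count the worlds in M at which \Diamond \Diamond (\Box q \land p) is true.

0

Let φ = \Diamond \Diamond (\Box q \land p). Evaluate φ at each world:
  0 (successors {0, 2, 5, 6, 7}): φ is false.
  1 (successors {0, 1, 4}): φ is false.
  2 (successors {2, 3}): φ is false.
  3 (successors {2, 3}): φ is false.
  4 (successors {3, 4}): φ is false.
  5 (successors {2, 5}): φ is false.
  6 (successors {6, 7}): φ is false.
  7 (successors {4, 7}): φ is false.
For instance, at 2:
  At 2: \Diamond \Diamond (\Box q \land p) requires \Diamond (\Box q \land p) at some successor in {2, 3}.
    At 2: \Diamond (\Box q \land p) is false.
    At 3: \Diamond (\Box q \land p) is false.
  So \Diamond \Diamond (\Box q \land p) is false at 2.
Satisfying worlds: none.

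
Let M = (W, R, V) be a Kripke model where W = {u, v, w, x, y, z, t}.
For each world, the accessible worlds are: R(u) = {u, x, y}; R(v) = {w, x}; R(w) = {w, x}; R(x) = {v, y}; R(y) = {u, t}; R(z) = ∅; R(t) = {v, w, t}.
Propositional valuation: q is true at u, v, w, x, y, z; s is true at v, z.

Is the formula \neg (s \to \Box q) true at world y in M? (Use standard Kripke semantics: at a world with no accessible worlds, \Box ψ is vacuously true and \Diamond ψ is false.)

No

Recall that \Box ψ holds at a world iff ψ holds at every accessible world, and \Diamond ψ holds iff ψ holds at some accessible world.
At y: s \to \Box q is true, so \neg (s \to \Box q) is false.
  At y: s is false, \Box q is false, so s \to \Box q is true.
    At y: \Box q requires q at every successor {u, t}.
      q fails at t, so \Box q is false at y.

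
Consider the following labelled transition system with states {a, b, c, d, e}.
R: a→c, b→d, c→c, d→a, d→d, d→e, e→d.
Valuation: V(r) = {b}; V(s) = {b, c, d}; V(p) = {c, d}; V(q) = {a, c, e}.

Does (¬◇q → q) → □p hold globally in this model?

Recall that □ψ holds at a world iff ψ holds at every accessible world, and ◇ψ holds iff ψ holds at some accessible world.
Let φ = (¬◇q → q) → □p. Evaluate φ at each world:
  a (successors {c}): φ is true.
  b (successors {d}): φ is true.
  c (successors {c}): φ is true.
  d (successors {a, d, e}): φ is false.
  e (successors {d}): φ is true.
Detail at d (counterexample):
  At d: ¬◇q → q is true, □p is false, so (¬◇q → q) → □p is false.
    At d: ¬◇q is false, q is false, so ¬◇q → q is true.
      At d: ◇q is true, so ¬◇q is false.
    At d: □p requires p at every successor {a, d, e}.
      p fails at a, so □p is false at d.

No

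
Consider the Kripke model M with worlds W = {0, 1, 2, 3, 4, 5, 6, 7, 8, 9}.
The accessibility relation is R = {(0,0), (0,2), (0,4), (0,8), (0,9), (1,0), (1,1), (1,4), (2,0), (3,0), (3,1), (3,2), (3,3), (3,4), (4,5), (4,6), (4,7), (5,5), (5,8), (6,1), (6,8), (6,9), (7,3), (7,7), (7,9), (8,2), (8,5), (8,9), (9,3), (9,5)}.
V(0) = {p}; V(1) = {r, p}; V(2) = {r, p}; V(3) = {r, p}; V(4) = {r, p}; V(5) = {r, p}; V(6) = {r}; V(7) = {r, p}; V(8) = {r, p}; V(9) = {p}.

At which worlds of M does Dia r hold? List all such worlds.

Let φ = Dia r. Evaluate φ at each world:
  0 (successors {0, 2, 4, 8, 9}): φ is true.
  1 (successors {0, 1, 4}): φ is true.
  2 (successors {0}): φ is false.
  3 (successors {0, 1, 2, 3, 4}): φ is true.
  4 (successors {5, 6, 7}): φ is true.
  5 (successors {5, 8}): φ is true.
  6 (successors {1, 8, 9}): φ is true.
  7 (successors {3, 7, 9}): φ is true.
  8 (successors {2, 5, 9}): φ is true.
  9 (successors {3, 5}): φ is true.
For instance, at 5:
  At 5: Dia r requires r at some successor in {5, 8}.
    r holds at 5, so Dia r is true at 5.
Satisfying worlds: {0, 1, 3, 4, 5, 6, 7, 8, 9}

0, 1, 3, 4, 5, 6, 7, 8, 9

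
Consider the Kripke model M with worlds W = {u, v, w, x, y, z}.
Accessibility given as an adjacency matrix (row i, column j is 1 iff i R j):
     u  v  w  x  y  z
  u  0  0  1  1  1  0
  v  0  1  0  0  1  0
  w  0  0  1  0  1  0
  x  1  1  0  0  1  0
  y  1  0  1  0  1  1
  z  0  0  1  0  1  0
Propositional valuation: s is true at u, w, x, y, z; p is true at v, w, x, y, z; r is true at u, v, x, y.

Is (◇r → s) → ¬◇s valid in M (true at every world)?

Recall that ◇ψ holds at a world iff ψ holds at some accessible world.
Let φ = (◇r → s) → ¬◇s. Evaluate φ at each world:
  u (successors {w, x, y}): φ is false.
  v (successors {v, y}): φ is true.
  w (successors {w, y}): φ is false.
  x (successors {u, v, y}): φ is false.
  y (successors {u, w, y, z}): φ is false.
  z (successors {w, y}): φ is false.
Detail at u (counterexample):
  At u: ◇r → s is true, ¬◇s is false, so (◇r → s) → ¬◇s is false.
    At u: ◇r is true, s is true, so ◇r → s is true.
      At u: ◇r requires r at some successor in {w, x, y}.
        r holds at x, so ◇r is true at u.
    At u: ◇s is true, so ¬◇s is false.
      At u: ◇s requires s at some successor in {w, x, y}.
        s holds at w, so ◇s is true at u.

No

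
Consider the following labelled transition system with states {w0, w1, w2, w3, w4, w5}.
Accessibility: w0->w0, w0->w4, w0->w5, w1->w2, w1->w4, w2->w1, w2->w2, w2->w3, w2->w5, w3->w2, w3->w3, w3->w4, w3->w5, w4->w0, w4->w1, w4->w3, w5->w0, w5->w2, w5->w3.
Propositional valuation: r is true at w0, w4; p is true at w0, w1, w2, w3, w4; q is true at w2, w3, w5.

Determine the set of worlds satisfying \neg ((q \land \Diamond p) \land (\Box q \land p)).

w0, w1, w2, w3, w4, w5

Let φ = \neg ((q \land \Diamond p) \land (\Box q \land p)). Evaluate φ at each world:
  w0 (successors {w0, w4, w5}): φ is true.
  w1 (successors {w2, w4}): φ is true.
  w2 (successors {w1, w2, w3, w5}): φ is true.
  w3 (successors {w2, w3, w4, w5}): φ is true.
  w4 (successors {w0, w1, w3}): φ is true.
  w5 (successors {w0, w2, w3}): φ is true.
For instance, at w4:
  At w4: (q \land \Diamond p) \land (\Box q \land p) is false, so \neg ((q \land \Diamond p) \land (\Box q \land p)) is true.
    At w4: q \land \Diamond p is false, \Box q \land p is false, so (q \land \Diamond p) \land (\Box q \land p) is false.
      At w4: q is false, \Diamond p is true, so q \land \Diamond p is false.
      At w4: \Box q is false, p is true, so \Box q \land p is false.
Satisfying worlds: {w0, w1, w2, w3, w4, w5}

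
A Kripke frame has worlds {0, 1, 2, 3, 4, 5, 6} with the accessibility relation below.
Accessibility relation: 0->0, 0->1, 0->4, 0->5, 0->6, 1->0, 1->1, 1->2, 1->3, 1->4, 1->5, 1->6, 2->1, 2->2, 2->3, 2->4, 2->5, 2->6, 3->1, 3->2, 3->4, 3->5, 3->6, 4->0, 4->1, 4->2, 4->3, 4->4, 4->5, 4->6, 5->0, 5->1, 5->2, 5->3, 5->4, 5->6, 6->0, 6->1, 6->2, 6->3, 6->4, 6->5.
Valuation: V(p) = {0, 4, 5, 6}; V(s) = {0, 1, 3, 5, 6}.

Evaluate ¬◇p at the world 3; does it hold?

No

At 3: ◇p is true, so ¬◇p is false.
  At 3: ◇p requires p at some successor in {1, 2, 4, 5, 6}.
    p holds at 4, so ◇p is true at 3.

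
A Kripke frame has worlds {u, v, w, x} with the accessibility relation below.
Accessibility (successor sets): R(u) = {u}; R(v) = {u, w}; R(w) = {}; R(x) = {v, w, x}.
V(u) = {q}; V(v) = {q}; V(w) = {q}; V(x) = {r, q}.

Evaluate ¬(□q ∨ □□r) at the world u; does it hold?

At u: □q ∨ □□r is true, so ¬(□q ∨ □□r) is false.
  At u: □q is true, □□r is false, so □q ∨ □□r is true.
    At u: □q requires q at every successor {u}.
      At u: q is true.
    So □q is true at u.
    At u: □□r requires □r at every successor {u}.
      □r fails at u, so □□r is false at u.

No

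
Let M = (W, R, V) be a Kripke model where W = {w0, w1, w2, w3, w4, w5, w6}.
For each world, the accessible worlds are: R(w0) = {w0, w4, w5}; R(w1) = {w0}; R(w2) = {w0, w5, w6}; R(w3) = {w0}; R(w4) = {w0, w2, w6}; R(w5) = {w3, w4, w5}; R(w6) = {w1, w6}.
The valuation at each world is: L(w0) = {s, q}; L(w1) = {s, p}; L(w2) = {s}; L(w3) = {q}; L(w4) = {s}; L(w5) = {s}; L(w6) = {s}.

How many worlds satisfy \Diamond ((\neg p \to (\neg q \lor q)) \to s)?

7

Let φ = \Diamond ((\neg p \to (\neg q \lor q)) \to s). Evaluate φ at each world:
  w0 (successors {w0, w4, w5}): φ is true.
  w1 (successors {w0}): φ is true.
  w2 (successors {w0, w5, w6}): φ is true.
  w3 (successors {w0}): φ is true.
  w4 (successors {w0, w2, w6}): φ is true.
  w5 (successors {w3, w4, w5}): φ is true.
  w6 (successors {w1, w6}): φ is true.
For instance, at w2:
  At w2: \Diamond ((\neg p \to (\neg q \lor q)) \to s) requires (\neg p \to (\neg q \lor q)) \to s at some successor in {w0, w5, w6}.
    (\neg p \to (\neg q \lor q)) \to s holds at w0, so \Diamond ((\neg p \to (\neg q \lor q)) \to s) is true at w2.
Satisfying worlds: {w0, w1, w2, w3, w4, w5, w6}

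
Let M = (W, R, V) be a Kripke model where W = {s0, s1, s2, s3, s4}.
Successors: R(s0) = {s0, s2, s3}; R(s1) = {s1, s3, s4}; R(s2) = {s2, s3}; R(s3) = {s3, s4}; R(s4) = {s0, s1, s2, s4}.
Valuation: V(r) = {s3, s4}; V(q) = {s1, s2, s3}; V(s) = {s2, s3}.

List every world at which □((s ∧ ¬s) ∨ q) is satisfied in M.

s2

Let φ = □((s ∧ ¬s) ∨ q). Evaluate φ at each world:
  s0 (successors {s0, s2, s3}): φ is false.
  s1 (successors {s1, s3, s4}): φ is false.
  s2 (successors {s2, s3}): φ is true.
  s3 (successors {s3, s4}): φ is false.
  s4 (successors {s0, s1, s2, s4}): φ is false.
For instance, at s1:
  At s1: □((s ∧ ¬s) ∨ q) requires (s ∧ ¬s) ∨ q at every successor {s1, s3, s4}.
    (s ∧ ¬s) ∨ q fails at s4, so □((s ∧ ¬s) ∨ q) is false at s1.
Satisfying worlds: {s2}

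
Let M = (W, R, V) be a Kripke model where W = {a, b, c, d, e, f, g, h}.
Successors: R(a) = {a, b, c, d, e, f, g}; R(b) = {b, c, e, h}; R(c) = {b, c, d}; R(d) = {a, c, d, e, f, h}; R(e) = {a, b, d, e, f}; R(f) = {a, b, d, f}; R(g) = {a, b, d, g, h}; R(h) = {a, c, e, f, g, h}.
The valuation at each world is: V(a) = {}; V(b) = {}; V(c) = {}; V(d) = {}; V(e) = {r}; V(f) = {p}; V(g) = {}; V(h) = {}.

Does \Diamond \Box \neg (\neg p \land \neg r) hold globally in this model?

No

Let φ = \Diamond \Box \neg (\neg p \land \neg r). Evaluate φ at each world:
  a (successors {a, b, c, d, e, f, g}): φ is false.
  b (successors {b, c, e, h}): φ is false.
  c (successors {b, c, d}): φ is false.
  d (successors {a, c, d, e, f, h}): φ is false.
  e (successors {a, b, d, e, f}): φ is false.
  f (successors {a, b, d, f}): φ is false.
  g (successors {a, b, d, g, h}): φ is false.
  h (successors {a, c, e, f, g, h}): φ is false.
Detail at a (counterexample):
  At a: \Diamond \Box \neg (\neg p \land \neg r) requires \Box \neg (\neg p \land \neg r) at some successor in {a, b, c, d, e, f, g}.
    At a: \Box \neg (\neg p \land \neg r) is false.
    At b: \Box \neg (\neg p \land \neg r) is false.
    At c: \Box \neg (\neg p \land \neg r) is false.
    At d: \Box \neg (\neg p \land \neg r) is false.
    At e: \Box \neg (\neg p \land \neg r) is false.
    At f: \Box \neg (\neg p \land \neg r) is false.
    At g: \Box \neg (\neg p \land \neg r) is false.
  So \Diamond \Box \neg (\neg p \land \neg r) is false at a.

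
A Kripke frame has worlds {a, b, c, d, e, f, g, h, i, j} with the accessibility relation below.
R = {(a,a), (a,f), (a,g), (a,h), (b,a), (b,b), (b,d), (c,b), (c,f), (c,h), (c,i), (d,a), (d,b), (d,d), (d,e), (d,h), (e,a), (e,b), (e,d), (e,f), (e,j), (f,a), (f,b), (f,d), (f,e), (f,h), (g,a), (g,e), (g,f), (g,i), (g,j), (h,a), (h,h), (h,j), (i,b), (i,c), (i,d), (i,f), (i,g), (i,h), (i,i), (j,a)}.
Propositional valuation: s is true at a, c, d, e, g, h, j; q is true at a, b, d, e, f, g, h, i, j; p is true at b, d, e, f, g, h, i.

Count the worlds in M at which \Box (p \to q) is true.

10

Let φ = \Box (p \to q). Evaluate φ at each world:
  a (successors {a, f, g, h}): φ is true.
  b (successors {a, b, d}): φ is true.
  c (successors {b, f, h, i}): φ is true.
  d (successors {a, b, d, e, h}): φ is true.
  e (successors {a, b, d, f, j}): φ is true.
  f (successors {a, b, d, e, h}): φ is true.
  g (successors {a, e, f, i, j}): φ is true.
  h (successors {a, h, j}): φ is true.
  i (successors {b, c, d, f, g, h, i}): φ is true.
  j (successors {a}): φ is true.
For instance, at h:
  At h: \Box (p \to q) requires p \to q at every successor {a, h, j}.
    At a: p \to q is true.
    At h: p \to q is true.
    At j: p \to q is true.
  So \Box (p \to q) is true at h.
Satisfying worlds: {a, b, c, d, e, f, g, h, i, j}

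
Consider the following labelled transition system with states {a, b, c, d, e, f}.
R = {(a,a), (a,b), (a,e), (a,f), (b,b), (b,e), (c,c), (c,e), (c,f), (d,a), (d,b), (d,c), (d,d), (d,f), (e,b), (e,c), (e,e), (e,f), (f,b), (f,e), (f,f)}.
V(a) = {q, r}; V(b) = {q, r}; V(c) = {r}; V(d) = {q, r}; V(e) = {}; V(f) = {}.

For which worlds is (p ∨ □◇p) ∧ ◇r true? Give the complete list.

Let φ = (p ∨ □◇p) ∧ ◇r. Evaluate φ at each world:
  a (successors {a, b, e, f}): φ is false.
  b (successors {b, e}): φ is false.
  c (successors {c, e, f}): φ is false.
  d (successors {a, b, c, d, f}): φ is false.
  e (successors {b, c, e, f}): φ is false.
  f (successors {b, e, f}): φ is false.
For instance, at a:
  At a: p ∨ □◇p is false, ◇r is true, so (p ∨ □◇p) ∧ ◇r is false.
    At a: p is false, □◇p is false, so p ∨ □◇p is false.
      At a: □◇p requires ◇p at every successor {a, b, e, f}.
        ◇p fails at a, so □◇p is false at a.
    At a: ◇r requires r at some successor in {a, b, e, f}.
      r holds at a, so ◇r is true at a.
Satisfying worlds: none.

none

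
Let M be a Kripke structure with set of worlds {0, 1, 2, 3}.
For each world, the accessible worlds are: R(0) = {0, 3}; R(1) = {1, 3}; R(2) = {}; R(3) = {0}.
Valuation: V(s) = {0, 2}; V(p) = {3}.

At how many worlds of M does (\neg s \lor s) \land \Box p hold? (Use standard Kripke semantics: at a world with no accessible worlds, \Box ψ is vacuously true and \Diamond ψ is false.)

1

Let φ = (\neg s \lor s) \land \Box p. Evaluate φ at each world:
  0 (successors {0, 3}): φ is false.
  1 (successors {1, 3}): φ is false.
  2 (successors ∅): φ is true.
  3 (successors {0}): φ is false.
For instance, at 1:
  At 1: \neg s \lor s is true, \Box p is false, so (\neg s \lor s) \land \Box p is false.
    At 1: \Box p requires p at every successor {1, 3}.
      p fails at 1, so \Box p is false at 1.
Satisfying worlds: {2}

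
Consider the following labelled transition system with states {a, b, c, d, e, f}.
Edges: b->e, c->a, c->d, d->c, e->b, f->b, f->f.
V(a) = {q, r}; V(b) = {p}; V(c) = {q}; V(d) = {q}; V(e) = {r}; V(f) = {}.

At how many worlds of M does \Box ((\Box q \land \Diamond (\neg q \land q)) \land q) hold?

1

Let φ = \Box ((\Box q \land \Diamond (\neg q \land q)) \land q). Evaluate φ at each world:
  a (successors ∅): φ is true.
  b (successors {e}): φ is false.
  c (successors {a, d}): φ is false.
  d (successors {c}): φ is false.
  e (successors {b}): φ is false.
  f (successors {b, f}): φ is false.
For instance, at b:
  At b: \Box ((\Box q \land \Diamond (\neg q \land q)) \land q) requires (\Box q \land \Diamond (\neg q \land q)) \land q at every successor {e}.
    (\Box q \land \Diamond (\neg q \land q)) \land q fails at e, so \Box ((\Box q \land \Diamond (\neg q \land q)) \land q) is false at b.
      At e: \Box q \land \Diamond (\neg q \land q) is false, q is false, so (\Box q \land \Diamond (\neg q \land q)) \land q is false.
Satisfying worlds: {a}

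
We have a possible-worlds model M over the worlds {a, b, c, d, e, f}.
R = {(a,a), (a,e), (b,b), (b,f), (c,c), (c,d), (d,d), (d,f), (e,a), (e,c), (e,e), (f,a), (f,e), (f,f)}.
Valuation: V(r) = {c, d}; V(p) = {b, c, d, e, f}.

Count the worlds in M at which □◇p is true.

6

Let φ = □◇p. Evaluate φ at each world:
  a (successors {a, e}): φ is true.
  b (successors {b, f}): φ is true.
  c (successors {c, d}): φ is true.
  d (successors {d, f}): φ is true.
  e (successors {a, c, e}): φ is true.
  f (successors {a, e, f}): φ is true.
For instance, at f:
  At f: □◇p requires ◇p at every successor {a, e, f}.
      At a: ◇p requires p at some successor in {a, e}.
        p holds at e, so ◇p is true at a.
      At e: ◇p requires p at some successor in {a, c, e}.
        p holds at c, so ◇p is true at e.
      At f: ◇p requires p at some successor in {a, e, f}.
        p holds at e, so ◇p is true at f.
  So □◇p is true at f.
Satisfying worlds: {a, b, c, d, e, f}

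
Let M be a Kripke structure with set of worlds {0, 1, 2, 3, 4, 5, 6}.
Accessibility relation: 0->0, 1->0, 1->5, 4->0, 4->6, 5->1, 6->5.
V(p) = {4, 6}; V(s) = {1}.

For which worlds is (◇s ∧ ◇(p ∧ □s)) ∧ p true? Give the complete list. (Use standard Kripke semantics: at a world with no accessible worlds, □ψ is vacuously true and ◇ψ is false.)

none

Let φ = (◇s ∧ ◇(p ∧ □s)) ∧ p. Evaluate φ at each world:
  0 (successors {0}): φ is false.
  1 (successors {0, 5}): φ is false.
  2 (successors ∅): φ is false.
  3 (successors ∅): φ is false.
  4 (successors {0, 6}): φ is false.
  5 (successors {1}): φ is false.
  6 (successors {5}): φ is false.
For instance, at 4:
  At 4: ◇s ∧ ◇(p ∧ □s) is false, p is true, so (◇s ∧ ◇(p ∧ □s)) ∧ p is false.
    At 4: ◇s is false, ◇(p ∧ □s) is false, so ◇s ∧ ◇(p ∧ □s) is false.
      At 4: ◇s requires s at some successor in {0, 6}.
        At 0: s is false.
        At 6: s is false.
      So ◇s is false at 4.
      At 4: ◇(p ∧ □s) requires p ∧ □s at some successor in {0, 6}.
        At 0: p ∧ □s is false.
        At 6: p ∧ □s is false.
      So ◇(p ∧ □s) is false at 4.
Satisfying worlds: none.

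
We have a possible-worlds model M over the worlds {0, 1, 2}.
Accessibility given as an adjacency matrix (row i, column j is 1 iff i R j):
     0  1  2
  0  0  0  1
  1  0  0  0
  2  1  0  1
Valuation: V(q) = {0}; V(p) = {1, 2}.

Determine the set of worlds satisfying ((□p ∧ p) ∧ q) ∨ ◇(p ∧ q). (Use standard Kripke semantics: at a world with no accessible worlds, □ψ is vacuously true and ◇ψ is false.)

none

Let φ = ((□p ∧ p) ∧ q) ∨ ◇(p ∧ q). Evaluate φ at each world:
  0 (successors {2}): φ is false.
  1 (successors ∅): φ is false.
  2 (successors {0, 2}): φ is false.
For instance, at 2:
  At 2: (□p ∧ p) ∧ q is false, ◇(p ∧ q) is false, so ((□p ∧ p) ∧ q) ∨ ◇(p ∧ q) is false.
    At 2: □p ∧ p is false, q is false, so (□p ∧ p) ∧ q is false.
      At 2: □p is false, p is true, so □p ∧ p is false.
    At 2: ◇(p ∧ q) requires p ∧ q at some successor in {0, 2}.
      At 0: p ∧ q is false.
      At 2: p ∧ q is false.
    So ◇(p ∧ q) is false at 2.
Satisfying worlds: none.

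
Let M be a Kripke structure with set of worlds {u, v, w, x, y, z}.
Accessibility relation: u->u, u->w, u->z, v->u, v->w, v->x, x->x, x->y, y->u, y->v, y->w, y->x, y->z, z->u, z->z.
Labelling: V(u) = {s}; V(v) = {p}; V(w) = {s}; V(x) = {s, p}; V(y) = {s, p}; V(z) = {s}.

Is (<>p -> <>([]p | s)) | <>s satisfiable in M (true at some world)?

Yes

Let φ = (<>p -> <>([]p | s)) | <>s. Evaluate φ at each world:
  u (successors {u, w, z}): φ is true.
  v (successors {u, w, x}): φ is true.
  w (successors ∅): φ is true.
  x (successors {x, y}): φ is true.
  y (successors {u, v, w, x, z}): φ is true.
  z (successors {u, z}): φ is true.
Detail at u (witness):
  At u: <>p -> <>([]p | s) is true, <>s is true, so (<>p -> <>([]p | s)) | <>s is true.
    At u: <>p is false, <>([]p | s) is true, so <>p -> <>([]p | s) is true.
      At u: <>p requires p at some successor in {u, w, z}.
        At u: p is false.
        At w: p is false.
        At z: p is false.
      So <>p is false at u.
      At u: <>([]p | s) requires []p | s at some successor in {u, w, z}.
        []p | s holds at u, so <>([]p | s) is true at u.
    At u: <>s requires s at some successor in {u, w, z}.
      s holds at u, so <>s is true at u.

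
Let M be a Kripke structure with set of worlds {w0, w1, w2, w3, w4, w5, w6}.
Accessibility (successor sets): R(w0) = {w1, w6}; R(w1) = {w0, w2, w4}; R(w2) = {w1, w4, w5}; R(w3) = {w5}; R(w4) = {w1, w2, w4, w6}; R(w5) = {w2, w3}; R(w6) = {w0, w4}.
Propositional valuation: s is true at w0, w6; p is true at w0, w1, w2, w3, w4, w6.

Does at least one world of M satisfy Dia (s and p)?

Recall that Dia ψ holds at a world iff ψ holds at some accessible world.
Let φ = Dia (s and p). Evaluate φ at each world:
  w0 (successors {w1, w6}): φ is true.
  w1 (successors {w0, w2, w4}): φ is true.
  w2 (successors {w1, w4, w5}): φ is false.
  w3 (successors {w5}): φ is false.
  w4 (successors {w1, w2, w4, w6}): φ is true.
  w5 (successors {w2, w3}): φ is false.
  w6 (successors {w0, w4}): φ is true.
Detail at w0 (witness):
  At w0: Dia (s and p) requires s and p at some successor in {w1, w6}.
    s and p holds at w6, so Dia (s and p) is true at w0.

Yes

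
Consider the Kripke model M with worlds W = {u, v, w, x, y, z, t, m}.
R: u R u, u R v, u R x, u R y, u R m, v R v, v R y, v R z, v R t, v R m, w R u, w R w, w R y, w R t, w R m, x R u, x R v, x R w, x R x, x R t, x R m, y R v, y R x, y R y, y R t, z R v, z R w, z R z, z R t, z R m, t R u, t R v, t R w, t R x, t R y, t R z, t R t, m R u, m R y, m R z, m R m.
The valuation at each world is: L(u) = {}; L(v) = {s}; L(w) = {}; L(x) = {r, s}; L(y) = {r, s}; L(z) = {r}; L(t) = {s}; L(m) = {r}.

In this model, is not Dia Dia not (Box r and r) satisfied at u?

No

At u: Dia Dia not (Box r and r) is true, so not Dia Dia not (Box r and r) is false.
  At u: Dia Dia not (Box r and r) requires Dia not (Box r and r) at some successor in {u, v, x, y, m}.
    Dia not (Box r and r) holds at u, so Dia Dia not (Box r and r) is true at u.
      At u: Dia not (Box r and r) requires not (Box r and r) at some successor in {u, v, x, y, m}.
        not (Box r and r) holds at u, so Dia not (Box r and r) is true at u.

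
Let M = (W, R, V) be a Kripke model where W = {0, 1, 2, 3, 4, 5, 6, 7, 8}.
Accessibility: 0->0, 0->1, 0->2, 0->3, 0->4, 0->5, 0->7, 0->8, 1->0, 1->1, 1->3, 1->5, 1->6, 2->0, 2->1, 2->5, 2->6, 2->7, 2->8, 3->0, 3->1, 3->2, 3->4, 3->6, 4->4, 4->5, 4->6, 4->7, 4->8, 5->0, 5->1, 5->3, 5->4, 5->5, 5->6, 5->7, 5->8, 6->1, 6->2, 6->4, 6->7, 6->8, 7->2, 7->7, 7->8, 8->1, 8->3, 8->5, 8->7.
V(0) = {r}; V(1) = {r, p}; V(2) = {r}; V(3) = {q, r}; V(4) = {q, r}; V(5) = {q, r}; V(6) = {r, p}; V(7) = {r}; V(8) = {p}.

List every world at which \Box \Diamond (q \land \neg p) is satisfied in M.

1, 3

Let φ = \Box \Diamond (q \land \neg p). Evaluate φ at each world:
  0 (successors {0, 1, 2, 3, 4, 5, 7, 8}): φ is false.
  1 (successors {0, 1, 3, 5, 6}): φ is true.
  2 (successors {0, 1, 5, 6, 7, 8}): φ is false.
  3 (successors {0, 1, 2, 4, 6}): φ is true.
  4 (successors {4, 5, 6, 7, 8}): φ is false.
  5 (successors {0, 1, 3, 4, 5, 6, 7, 8}): φ is false.
  6 (successors {1, 2, 4, 7, 8}): φ is false.
  7 (successors {2, 7, 8}): φ is false.
  8 (successors {1, 3, 5, 7}): φ is false.
For instance, at 0:
  At 0: \Box \Diamond (q \land \neg p) requires \Diamond (q \land \neg p) at every successor {0, 1, 2, 3, 4, 5, 7, 8}.
    \Diamond (q \land \neg p) fails at 7, so \Box \Diamond (q \land \neg p) is false at 0.
      At 7: \Diamond (q \land \neg p) requires q \land \neg p at some successor in {2, 7, 8}.
        At 2: q \land \neg p is false.
        At 7: q \land \neg p is false.
        At 8: q \land \neg p is false.
      So \Diamond (q \land \neg p) is false at 7.
Satisfying worlds: {1, 3}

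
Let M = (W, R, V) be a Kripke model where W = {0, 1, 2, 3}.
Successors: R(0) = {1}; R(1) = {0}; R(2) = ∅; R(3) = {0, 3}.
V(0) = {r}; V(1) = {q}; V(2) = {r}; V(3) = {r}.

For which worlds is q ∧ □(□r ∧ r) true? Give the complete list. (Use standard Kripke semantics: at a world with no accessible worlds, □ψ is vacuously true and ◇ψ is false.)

none

Recall that □ψ holds at a world iff ψ holds at every accessible world, and ◇ψ holds iff ψ holds at some accessible world.
Let φ = q ∧ □(□r ∧ r). Evaluate φ at each world:
  0 (successors {1}): φ is false.
  1 (successors {0}): φ is false.
  2 (successors ∅): φ is false.
  3 (successors {0, 3}): φ is false.
For instance, at 3:
  At 3: q is false, □(□r ∧ r) is false, so q ∧ □(□r ∧ r) is false.
    At 3: □(□r ∧ r) requires □r ∧ r at every successor {0, 3}.
      □r ∧ r fails at 0, so □(□r ∧ r) is false at 3.
Satisfying worlds: none.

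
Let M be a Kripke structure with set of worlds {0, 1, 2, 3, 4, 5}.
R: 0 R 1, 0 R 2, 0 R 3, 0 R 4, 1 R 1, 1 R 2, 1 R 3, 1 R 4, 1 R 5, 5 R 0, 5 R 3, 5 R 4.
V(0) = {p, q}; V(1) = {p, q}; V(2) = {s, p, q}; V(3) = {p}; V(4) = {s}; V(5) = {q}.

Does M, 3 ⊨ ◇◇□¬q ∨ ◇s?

At 3: ◇◇□¬q is false, ◇s is false, so ◇◇□¬q ∨ ◇s is false.
  At 3: no accessible worlds, so ◇◇□¬q is false.
  At 3: no accessible worlds, so ◇s is false.

No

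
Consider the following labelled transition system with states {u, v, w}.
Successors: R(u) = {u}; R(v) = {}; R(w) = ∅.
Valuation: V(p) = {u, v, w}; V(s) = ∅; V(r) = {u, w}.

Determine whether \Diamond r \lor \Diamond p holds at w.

No

At w: \Diamond r is false, \Diamond p is false, so \Diamond r \lor \Diamond p is false.
  At w: no accessible worlds, so \Diamond r is false.
  At w: no accessible worlds, so \Diamond p is false.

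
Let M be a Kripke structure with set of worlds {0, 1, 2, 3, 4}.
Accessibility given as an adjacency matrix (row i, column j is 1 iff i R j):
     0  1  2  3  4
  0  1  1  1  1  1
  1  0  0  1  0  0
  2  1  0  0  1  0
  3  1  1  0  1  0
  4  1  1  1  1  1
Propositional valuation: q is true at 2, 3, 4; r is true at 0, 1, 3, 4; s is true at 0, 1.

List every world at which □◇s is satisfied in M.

1, 2

Recall that □ψ holds at a world iff ψ holds at every accessible world, and ◇ψ holds iff ψ holds at some accessible world.
Let φ = □◇s. Evaluate φ at each world:
  0 (successors {0, 1, 2, 3, 4}): φ is false.
  1 (successors {2}): φ is true.
  2 (successors {0, 3}): φ is true.
  3 (successors {0, 1, 3}): φ is false.
  4 (successors {0, 1, 2, 3, 4}): φ is false.
For instance, at 2:
  At 2: □◇s requires ◇s at every successor {0, 3}.
      At 0: ◇s requires s at some successor in {0, 1, 2, 3, 4}.
        s holds at 0, so ◇s is true at 0.
      At 3: ◇s requires s at some successor in {0, 1, 3}.
        s holds at 0, so ◇s is true at 3.
  So □◇s is true at 2.
Satisfying worlds: {1, 2}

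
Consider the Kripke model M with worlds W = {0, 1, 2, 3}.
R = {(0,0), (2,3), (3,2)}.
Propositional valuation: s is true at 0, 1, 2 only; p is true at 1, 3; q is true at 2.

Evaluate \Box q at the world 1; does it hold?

Recall that \Box ψ holds at a world iff ψ holds at every accessible world, and \Diamond ψ holds iff ψ holds at some accessible world.
At 1: no accessible worlds, so \Box q holds vacuously.

Yes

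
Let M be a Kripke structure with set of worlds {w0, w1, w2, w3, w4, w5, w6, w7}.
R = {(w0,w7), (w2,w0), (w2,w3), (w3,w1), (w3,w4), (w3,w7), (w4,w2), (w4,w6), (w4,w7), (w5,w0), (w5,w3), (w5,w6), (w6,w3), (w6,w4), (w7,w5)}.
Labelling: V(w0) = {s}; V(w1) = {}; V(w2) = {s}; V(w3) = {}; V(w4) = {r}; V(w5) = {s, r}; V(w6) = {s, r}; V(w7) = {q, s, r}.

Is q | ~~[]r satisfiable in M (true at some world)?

Yes

Let φ = q | ~~[]r. Evaluate φ at each world:
  w0 (successors {w7}): φ is true.
  w1 (successors ∅): φ is true.
  w2 (successors {w0, w3}): φ is false.
  w3 (successors {w1, w4, w7}): φ is false.
  w4 (successors {w2, w6, w7}): φ is false.
  w5 (successors {w0, w3, w6}): φ is false.
  w6 (successors {w3, w4}): φ is false.
  w7 (successors {w5}): φ is true.
Detail at w0 (witness):
  At w0: q is false, ~~[]r is true, so q | ~~[]r is true.
    At w0: ~[]r is false, so ~~[]r is true.
      At w0: []r is true, so ~[]r is false.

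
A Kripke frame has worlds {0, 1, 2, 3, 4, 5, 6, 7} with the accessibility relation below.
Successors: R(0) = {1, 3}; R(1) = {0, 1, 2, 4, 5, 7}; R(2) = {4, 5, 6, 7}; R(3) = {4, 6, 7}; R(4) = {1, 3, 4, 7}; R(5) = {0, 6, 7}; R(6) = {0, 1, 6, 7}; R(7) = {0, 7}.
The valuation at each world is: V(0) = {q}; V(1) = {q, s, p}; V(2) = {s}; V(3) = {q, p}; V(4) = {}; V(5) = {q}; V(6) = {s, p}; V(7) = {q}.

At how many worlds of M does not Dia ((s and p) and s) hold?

Recall that Dia ψ holds at a world iff ψ holds at some accessible world.
Let φ = not Dia ((s and p) and s). Evaluate φ at each world:
  0 (successors {1, 3}): φ is false.
  1 (successors {0, 1, 2, 4, 5, 7}): φ is false.
  2 (successors {4, 5, 6, 7}): φ is false.
  3 (successors {4, 6, 7}): φ is false.
  4 (successors {1, 3, 4, 7}): φ is false.
  5 (successors {0, 6, 7}): φ is false.
  6 (successors {0, 1, 6, 7}): φ is false.
  7 (successors {0, 7}): φ is true.
For instance, at 1:
  At 1: Dia ((s and p) and s) is true, so not Dia ((s and p) and s) is false.
    At 1: Dia ((s and p) and s) requires (s and p) and s at some successor in {0, 1, 2, 4, 5, 7}.
      (s and p) and s holds at 1, so Dia ((s and p) and s) is true at 1.
Satisfying worlds: {7}

1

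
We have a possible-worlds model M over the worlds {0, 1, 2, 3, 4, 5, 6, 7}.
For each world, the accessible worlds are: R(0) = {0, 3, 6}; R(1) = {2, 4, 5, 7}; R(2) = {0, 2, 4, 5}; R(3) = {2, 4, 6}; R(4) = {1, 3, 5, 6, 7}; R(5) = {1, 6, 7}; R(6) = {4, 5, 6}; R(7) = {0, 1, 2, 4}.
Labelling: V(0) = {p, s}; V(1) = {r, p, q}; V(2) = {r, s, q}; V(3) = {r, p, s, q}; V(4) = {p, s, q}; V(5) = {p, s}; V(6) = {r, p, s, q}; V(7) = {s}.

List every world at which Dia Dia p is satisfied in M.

Let φ = Dia Dia p. Evaluate φ at each world:
  0 (successors {0, 3, 6}): φ is true.
  1 (successors {2, 4, 5, 7}): φ is true.
  2 (successors {0, 2, 4, 5}): φ is true.
  3 (successors {2, 4, 6}): φ is true.
  4 (successors {1, 3, 5, 6, 7}): φ is true.
  5 (successors {1, 6, 7}): φ is true.
  6 (successors {4, 5, 6}): φ is true.
  7 (successors {0, 1, 2, 4}): φ is true.
For instance, at 5:
  At 5: Dia Dia p requires Dia p at some successor in {1, 6, 7}.
    Dia p holds at 1, so Dia Dia p is true at 5.
      At 1: Dia p requires p at some successor in {2, 4, 5, 7}.
        p holds at 4, so Dia p is true at 1.
Satisfying worlds: {0, 1, 2, 3, 4, 5, 6, 7}

0, 1, 2, 3, 4, 5, 6, 7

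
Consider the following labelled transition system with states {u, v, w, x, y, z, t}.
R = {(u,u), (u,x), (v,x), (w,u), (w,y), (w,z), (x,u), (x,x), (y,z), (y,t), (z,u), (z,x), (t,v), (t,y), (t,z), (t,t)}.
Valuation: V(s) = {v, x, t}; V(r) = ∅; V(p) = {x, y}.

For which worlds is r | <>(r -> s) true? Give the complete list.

u, v, w, x, y, z, t

Let φ = r | <>(r -> s). Evaluate φ at each world:
  u (successors {u, x}): φ is true.
  v (successors {x}): φ is true.
  w (successors {u, y, z}): φ is true.
  x (successors {u, x}): φ is true.
  y (successors {z, t}): φ is true.
  z (successors {u, x}): φ is true.
  t (successors {v, y, z, t}): φ is true.
For instance, at t:
  At t: r is false, <>(r -> s) is true, so r | <>(r -> s) is true.
    At t: <>(r -> s) requires r -> s at some successor in {v, y, z, t}.
      r -> s holds at v, so <>(r -> s) is true at t.
Satisfying worlds: {u, v, w, x, y, z, t}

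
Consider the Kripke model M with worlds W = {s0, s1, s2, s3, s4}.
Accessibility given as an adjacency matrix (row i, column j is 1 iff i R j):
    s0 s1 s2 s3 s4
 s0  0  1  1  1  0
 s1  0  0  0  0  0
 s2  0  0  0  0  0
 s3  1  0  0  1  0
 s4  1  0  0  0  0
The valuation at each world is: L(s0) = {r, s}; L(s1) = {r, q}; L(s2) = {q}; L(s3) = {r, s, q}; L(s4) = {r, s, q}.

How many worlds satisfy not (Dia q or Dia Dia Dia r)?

2

Let φ = not (Dia q or Dia Dia Dia r). Evaluate φ at each world:
  s0 (successors {s1, s2, s3}): φ is false.
  s1 (successors ∅): φ is true.
  s2 (successors ∅): φ is true.
  s3 (successors {s0, s3}): φ is false.
  s4 (successors {s0}): φ is false.
For instance, at s4:
  At s4: Dia q or Dia Dia Dia r is true, so not (Dia q or Dia Dia Dia r) is false.
    At s4: Dia q is false, Dia Dia Dia r is true, so Dia q or Dia Dia Dia r is true.
      At s4: Dia q requires q at some successor in {s0}.
        At s0: q is false.
      So Dia q is false at s4.
      At s4: Dia Dia Dia r requires Dia Dia r at some successor in {s0}.
        Dia Dia r holds at s0, so Dia Dia Dia r is true at s4.
Satisfying worlds: {s1, s2}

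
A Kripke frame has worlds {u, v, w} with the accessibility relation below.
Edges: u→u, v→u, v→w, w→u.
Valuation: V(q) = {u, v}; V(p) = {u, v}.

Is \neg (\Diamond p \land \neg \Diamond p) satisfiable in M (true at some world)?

Recall that \Diamond ψ holds at a world iff ψ holds at some accessible world.
Let φ = \neg (\Diamond p \land \neg \Diamond p). Evaluate φ at each world:
  u (successors {u}): φ is true.
  v (successors {u, w}): φ is true.
  w (successors {u}): φ is true.
Detail at u (witness):
  At u: \Diamond p \land \neg \Diamond p is false, so \neg (\Diamond p \land \neg \Diamond p) is true.
    At u: \Diamond p is true, \neg \Diamond p is false, so \Diamond p \land \neg \Diamond p is false.
      At u: \Diamond p requires p at some successor in {u}.
        p holds at u, so \Diamond p is true at u.
      At u: \Diamond p is true, so \neg \Diamond p is false.

Yes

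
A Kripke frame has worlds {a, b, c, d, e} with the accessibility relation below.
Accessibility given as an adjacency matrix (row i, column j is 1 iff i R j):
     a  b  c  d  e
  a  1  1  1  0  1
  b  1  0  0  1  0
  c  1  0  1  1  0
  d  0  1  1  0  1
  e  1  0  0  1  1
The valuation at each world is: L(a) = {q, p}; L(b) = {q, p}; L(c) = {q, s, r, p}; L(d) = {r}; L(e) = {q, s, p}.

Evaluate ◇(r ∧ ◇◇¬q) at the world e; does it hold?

At e: ◇(r ∧ ◇◇¬q) requires r ∧ ◇◇¬q at some successor in {a, d, e}.
  r ∧ ◇◇¬q holds at d, so ◇(r ∧ ◇◇¬q) is true at e.
    At d: r is true, ◇◇¬q is true, so r ∧ ◇◇¬q is true.
      At d: ◇◇¬q requires ◇¬q at some successor in {b, c, e}.
        ◇¬q holds at b, so ◇◇¬q is true at d.

Yes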